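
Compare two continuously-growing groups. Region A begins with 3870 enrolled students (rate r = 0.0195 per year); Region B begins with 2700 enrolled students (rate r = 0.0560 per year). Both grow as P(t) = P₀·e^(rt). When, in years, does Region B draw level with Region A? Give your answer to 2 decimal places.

3870·e^(0.0195t) = 2700·e^(0.056t)
3870/2700 = e^((0.056 − 0.0195)t) → ln(1.43333) = 0.0365·t
t = 0.36 / 0.0365

t ≈ 9.86 years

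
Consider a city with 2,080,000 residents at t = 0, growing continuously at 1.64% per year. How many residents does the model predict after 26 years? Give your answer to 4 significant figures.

P(26) = 2080000 · e^(0.0164·26) = 2080000 · e^(0.4264)
= 2080000 · 1.53173 ≈ 3186005.36

≈ 3,186,000 residents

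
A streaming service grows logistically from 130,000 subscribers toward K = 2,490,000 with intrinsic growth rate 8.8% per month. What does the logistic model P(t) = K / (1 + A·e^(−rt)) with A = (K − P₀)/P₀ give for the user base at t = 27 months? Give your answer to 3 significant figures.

≈ 927,000 subscribers

A = (2490000 − 130000)/130000 = 18.15385
P(27) = 2490000 / (1 + 18.15385·e^(−0.088·27)) = 2490000 / (1 + 18.15385·0.092922)
= 2490000 / 2.68688 ≈ 926724.39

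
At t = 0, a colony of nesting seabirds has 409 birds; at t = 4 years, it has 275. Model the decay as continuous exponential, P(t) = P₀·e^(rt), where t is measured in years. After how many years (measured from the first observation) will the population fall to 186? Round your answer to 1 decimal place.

r = ln(275/409) / 4 ≈ -0.099236 per year
t = ln(186/409) / r = -0.78797 / -0.099236 ≈ 7.94

t ≈ 7.9 years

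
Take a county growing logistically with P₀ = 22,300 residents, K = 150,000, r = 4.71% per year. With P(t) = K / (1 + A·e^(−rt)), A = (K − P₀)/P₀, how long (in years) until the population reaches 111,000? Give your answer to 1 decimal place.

t ≈ 59.3 years

A = (150000 − 22300)/22300 = 5.72646
111000 = 150000/(1 + 5.72646·e^(−0.0471t)) → 1 + 5.72646·e^(−0.0471t) = 1.35135
e^(−0.0471t) = 0.061356 → t = ln(16.29838)/0.0471 = 2.79107/0.0471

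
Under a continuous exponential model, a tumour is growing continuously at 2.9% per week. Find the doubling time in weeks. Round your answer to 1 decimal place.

doubling time = ln(2) / |r| = 0.69315 / 0.029

doubling time ≈ 23.9 weeks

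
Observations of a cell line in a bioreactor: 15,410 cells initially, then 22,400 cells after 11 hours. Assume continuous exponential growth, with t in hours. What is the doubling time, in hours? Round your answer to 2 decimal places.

r = ln(22400/15410) / 11 = ln(1.4536) / 11 ≈ 0.034004 per hour
doubling time = ln 2 / |r| = 0.69315 / 0.034004

doubling time ≈ 20.38 hours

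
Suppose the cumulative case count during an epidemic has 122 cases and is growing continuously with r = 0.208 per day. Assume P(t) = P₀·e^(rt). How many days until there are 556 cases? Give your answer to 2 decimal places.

t ≈ 7.29 days

556 = 122 · e^(0.208·t)
t = ln(556/122) / 0.208 = ln(4.55738) / 0.208 = 1.51675 / 0.208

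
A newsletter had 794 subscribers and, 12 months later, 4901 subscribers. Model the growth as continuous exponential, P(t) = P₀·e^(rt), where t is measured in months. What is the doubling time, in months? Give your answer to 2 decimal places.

doubling time ≈ 4.57 months

r = ln(4901/794) / 12 = ln(6.17254) / 12 ≈ 0.151676 per month
doubling time = ln 2 / |r| = 0.69315 / 0.151676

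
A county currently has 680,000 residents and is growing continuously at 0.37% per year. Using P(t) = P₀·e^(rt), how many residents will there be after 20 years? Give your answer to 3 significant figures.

≈ 732,000 residents

P(20) = 680000 · e^(0.0037·20) = 680000 · e^(0.074)
= 680000 · 1.07681 ≈ 732228.63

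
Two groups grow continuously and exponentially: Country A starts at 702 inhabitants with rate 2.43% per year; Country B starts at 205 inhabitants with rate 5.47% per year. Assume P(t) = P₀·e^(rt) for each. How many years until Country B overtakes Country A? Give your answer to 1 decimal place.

702·e^(0.0243t) = 205·e^(0.0547t)
702/205 = e^((0.0547 − 0.0243)t) → ln(3.42439) = 0.0304·t
t = 1.23092 / 0.0304

t ≈ 40.5 years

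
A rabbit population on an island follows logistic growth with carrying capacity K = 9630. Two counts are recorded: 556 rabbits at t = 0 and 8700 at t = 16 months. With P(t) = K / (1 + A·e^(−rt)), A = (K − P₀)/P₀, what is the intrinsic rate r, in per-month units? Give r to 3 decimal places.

A = (9630 − 556)/556 = 16.32014
8700 = 9630/(1 + 16.32014·e^(−r·16)) → e^(−16r) = (1.1069 − 1)/16.32014 = 0.00655
r = −ln(0.00655)/16 = 5.02829/16

r ≈ 0.314 per month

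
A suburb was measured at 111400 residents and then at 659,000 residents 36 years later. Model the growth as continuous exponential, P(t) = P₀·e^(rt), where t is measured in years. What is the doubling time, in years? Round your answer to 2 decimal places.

r = ln(659000/111400) / 36 = ln(5.91562) / 36 ≈ 0.049378 per year
doubling time = ln 2 / |r| = 0.69315 / 0.049378

doubling time ≈ 14.04 years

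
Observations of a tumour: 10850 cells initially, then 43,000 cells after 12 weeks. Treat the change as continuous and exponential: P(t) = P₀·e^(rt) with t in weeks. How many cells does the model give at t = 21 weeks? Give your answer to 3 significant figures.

≈ 121,000 cells

r = ln(43000/10850) / 12 ≈ 0.114753 per week
P(21) = 10850 · e^(0.114753·21) = 10850 · 11.13186 ≈ 120780.69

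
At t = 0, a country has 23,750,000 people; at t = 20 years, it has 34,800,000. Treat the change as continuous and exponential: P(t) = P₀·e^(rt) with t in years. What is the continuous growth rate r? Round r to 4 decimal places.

34800000 = 23750000 · e^(r·20)
e^(20r) = 34800000/23750000 = 1.46526
r = ln(1.46526) / 20 = 0.38203 / 20

r ≈ 0.0191 per year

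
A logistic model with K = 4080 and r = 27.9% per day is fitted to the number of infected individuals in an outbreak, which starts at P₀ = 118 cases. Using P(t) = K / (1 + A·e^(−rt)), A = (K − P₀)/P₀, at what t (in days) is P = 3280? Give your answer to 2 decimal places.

t ≈ 17.65 days

A = (4080 − 118)/118 = 33.57627
3280 = 4080/(1 + 33.57627·e^(−0.279t)) → 1 + 33.57627·e^(−0.279t) = 1.2439
e^(−0.279t) = 0.007264 → t = ln(137.66271)/0.279 = 4.92481/0.279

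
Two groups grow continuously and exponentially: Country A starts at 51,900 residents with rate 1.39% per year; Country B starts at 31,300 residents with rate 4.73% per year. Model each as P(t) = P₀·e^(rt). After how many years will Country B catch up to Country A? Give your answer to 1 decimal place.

51900·e^(0.0139t) = 31300·e^(0.0473t)
51900/31300 = e^((0.0473 − 0.0139)t) → ln(1.65815) = 0.0334·t
t = 0.5057 / 0.0334

t ≈ 15.1 years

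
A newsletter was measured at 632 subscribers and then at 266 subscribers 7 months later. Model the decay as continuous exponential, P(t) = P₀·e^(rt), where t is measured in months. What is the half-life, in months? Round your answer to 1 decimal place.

half-life ≈ 5.6 months

r = ln(266/632) / 7 = ln(0.42089) / 7 ≈ -0.123628 per month
half-life = ln 2 / |r| = 0.69315 / 0.123628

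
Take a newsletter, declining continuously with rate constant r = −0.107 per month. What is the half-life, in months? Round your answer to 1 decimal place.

half-life = ln(2) / |r| = 0.69315 / 0.107

half-life ≈ 6.5 months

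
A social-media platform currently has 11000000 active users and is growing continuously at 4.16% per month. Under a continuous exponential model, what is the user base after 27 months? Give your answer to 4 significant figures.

P(27) = 11000000 · e^(0.0416·27) = 11000000 · e^(1.1232)
= 11000000 · 3.07468 ≈ 33821451.9

≈ 33,820,000 active users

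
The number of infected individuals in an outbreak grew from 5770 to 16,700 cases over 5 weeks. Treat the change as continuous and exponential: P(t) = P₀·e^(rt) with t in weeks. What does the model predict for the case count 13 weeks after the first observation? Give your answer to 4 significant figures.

≈ 91,450 cases

r = ln(16700/5770) / 5 ≈ 0.212547 per week
P(13) = 5770 · e^(0.212547·13) = 5770 · 15.84914 ≈ 91449.54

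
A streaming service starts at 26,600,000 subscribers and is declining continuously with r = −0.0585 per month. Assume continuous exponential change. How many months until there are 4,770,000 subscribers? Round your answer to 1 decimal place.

t ≈ 29.4 months

4770000 = 26600000 · e^(-0.0585·t)
t = ln(4770000/26600000) / -0.0585 = ln(0.17932) / -0.0585 = -1.71856 / -0.0585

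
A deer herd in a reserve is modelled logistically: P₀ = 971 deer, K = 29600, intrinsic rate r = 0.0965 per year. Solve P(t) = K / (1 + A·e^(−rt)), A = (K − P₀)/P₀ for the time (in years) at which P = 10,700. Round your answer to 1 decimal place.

t ≈ 29.2 years

A = (29600 − 971)/971 = 29.48404
10700 = 29600/(1 + 29.48404·e^(−0.0965t)) → 1 + 29.48404·e^(−0.0965t) = 2.76636
e^(−0.0965t) = 0.059909 → t = ln(16.69202)/0.0965 = 2.81493/0.0965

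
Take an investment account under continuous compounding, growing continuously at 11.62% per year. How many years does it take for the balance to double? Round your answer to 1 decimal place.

doubling time = ln(2) / |r| = 0.69315 / 0.1162

doubling time ≈ 6.0 years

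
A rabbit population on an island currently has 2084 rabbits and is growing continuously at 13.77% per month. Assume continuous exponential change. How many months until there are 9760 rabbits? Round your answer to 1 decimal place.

t ≈ 11.2 months

9760 = 2084 · e^(0.1377·t)
t = ln(9760/2084) / 0.1377 = ln(4.6833) / 0.1377 = 1.544 / 0.1377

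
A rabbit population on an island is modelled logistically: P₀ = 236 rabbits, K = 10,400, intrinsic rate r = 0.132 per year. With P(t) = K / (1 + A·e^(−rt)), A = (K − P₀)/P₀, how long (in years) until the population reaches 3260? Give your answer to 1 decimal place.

A = (10400 − 236)/236 = 43.0678
3260 = 10400/(1 + 43.0678·e^(−0.132t)) → 1 + 43.0678·e^(−0.132t) = 3.19018
e^(−0.132t) = 0.050854 → t = ln(19.66401)/0.132 = 2.97879/0.132

t ≈ 22.6 years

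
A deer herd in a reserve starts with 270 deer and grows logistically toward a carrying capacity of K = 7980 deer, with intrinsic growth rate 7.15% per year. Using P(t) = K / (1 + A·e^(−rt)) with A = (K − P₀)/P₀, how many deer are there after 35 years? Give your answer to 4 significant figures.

A = (7980 − 270)/270 = 28.55556
P(35) = 7980 / (1 + 28.55556·e^(−0.0715·35)) = 7980 / (1 + 28.55556·0.08188)
= 7980 / 3.33813 ≈ 2390.56

≈ 2,391 deer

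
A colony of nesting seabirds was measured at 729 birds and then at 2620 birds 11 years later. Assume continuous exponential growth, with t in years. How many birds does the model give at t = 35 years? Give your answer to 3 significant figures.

≈ 42,700 birds

r = ln(2620/729) / 11 ≈ 0.116296 per year
P(35) = 729 · e^(0.116296·35) = 729 · 58.57802 ≈ 42703.38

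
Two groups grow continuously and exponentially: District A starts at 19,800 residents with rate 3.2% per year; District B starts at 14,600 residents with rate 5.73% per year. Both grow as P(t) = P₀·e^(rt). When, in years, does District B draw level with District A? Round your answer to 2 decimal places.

19800·e^(0.032t) = 14600·e^(0.0573t)
19800/14600 = e^((0.0573 − 0.032)t) → ln(1.35616) = 0.0253·t
t = 0.30466 / 0.0253

t ≈ 12.04 years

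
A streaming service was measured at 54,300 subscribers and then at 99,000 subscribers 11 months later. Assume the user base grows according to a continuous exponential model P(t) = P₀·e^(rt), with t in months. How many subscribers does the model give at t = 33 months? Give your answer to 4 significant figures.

≈ 329,100 subscribers

r = ln(99000/54300) / 11 ≈ 0.0546 per month
P(33) = 54300 · e^(0.0546·33) = 54300 · 6.06047 ≈ 329083.36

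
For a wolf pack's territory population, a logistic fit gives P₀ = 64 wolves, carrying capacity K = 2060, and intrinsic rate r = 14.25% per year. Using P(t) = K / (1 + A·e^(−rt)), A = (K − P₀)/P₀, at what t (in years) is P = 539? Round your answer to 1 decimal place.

A = (2060 − 64)/64 = 31.1875
539 = 2060/(1 + 31.1875·e^(−0.1425t)) → 1 + 31.1875·e^(−0.1425t) = 3.82189
e^(−0.1425t) = 0.090482 → t = ln(11.05198)/0.1425 = 2.40261/0.1425

t ≈ 16.9 years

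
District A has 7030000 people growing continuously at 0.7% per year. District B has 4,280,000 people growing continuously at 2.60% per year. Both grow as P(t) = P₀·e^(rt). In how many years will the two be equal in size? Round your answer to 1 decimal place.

t ≈ 26.1 years

7030000·e^(0.007t) = 4280000·e^(0.026t)
7030000/4280000 = e^((0.026 − 0.007)t) → ln(1.64252) = 0.019·t
t = 0.49623 / 0.019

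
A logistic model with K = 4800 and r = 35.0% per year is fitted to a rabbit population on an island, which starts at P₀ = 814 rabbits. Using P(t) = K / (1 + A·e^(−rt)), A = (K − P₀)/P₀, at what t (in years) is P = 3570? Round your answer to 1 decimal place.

t ≈ 7.6 years

A = (4800 − 814)/814 = 4.89681
3570 = 4800/(1 + 4.89681·e^(−0.35t)) → 1 + 4.89681·e^(−0.35t) = 1.34454
e^(−0.35t) = 0.07036 → t = ln(14.21268)/0.35 = 2.65413/0.35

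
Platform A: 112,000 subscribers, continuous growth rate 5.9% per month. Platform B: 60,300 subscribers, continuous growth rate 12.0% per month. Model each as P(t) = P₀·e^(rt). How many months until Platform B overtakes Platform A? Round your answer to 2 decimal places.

t ≈ 10.15 months

112000·e^(0.059t) = 60300·e^(0.12t)
112000/60300 = e^((0.12 − 0.059)t) → ln(1.85738) = 0.061·t
t = 0.61917 / 0.061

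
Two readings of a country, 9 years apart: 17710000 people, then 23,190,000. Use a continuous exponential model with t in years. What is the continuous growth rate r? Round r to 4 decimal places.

r ≈ 0.0300 per year

23190000 = 17710000 · e^(r·9)
e^(9r) = 23190000/17710000 = 1.30943
r = ln(1.30943) / 9 = 0.26959 / 9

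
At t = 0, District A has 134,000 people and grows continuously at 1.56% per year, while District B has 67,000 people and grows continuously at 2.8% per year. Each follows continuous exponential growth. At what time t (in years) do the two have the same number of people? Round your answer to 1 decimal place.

134000·e^(0.0156t) = 67000·e^(0.028t)
134000/67000 = e^((0.028 − 0.0156)t) → ln(2) = 0.0124·t
t = 0.69315 / 0.0124

t ≈ 55.9 years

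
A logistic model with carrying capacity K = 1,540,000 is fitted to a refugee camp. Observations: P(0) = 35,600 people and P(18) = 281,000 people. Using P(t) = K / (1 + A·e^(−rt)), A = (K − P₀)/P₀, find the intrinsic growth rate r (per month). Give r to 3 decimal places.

A = (1540000 − 35600)/35600 = 42.25843
281000 = 1540000/(1 + 42.25843·e^(−r·18)) → e^(−18r) = (5.48043 − 1)/42.25843 = 0.106024
r = −ln(0.106024)/18 = 2.24409/18

r ≈ 0.125 per month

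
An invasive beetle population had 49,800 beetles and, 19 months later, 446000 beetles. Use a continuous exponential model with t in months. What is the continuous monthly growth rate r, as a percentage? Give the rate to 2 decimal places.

446000 = 49800 · e^(r·19)
e^(19r) = 446000/49800 = 8.95582
r = ln(8.95582) / 19 = 2.1923 / 19

r ≈ 11.54% per month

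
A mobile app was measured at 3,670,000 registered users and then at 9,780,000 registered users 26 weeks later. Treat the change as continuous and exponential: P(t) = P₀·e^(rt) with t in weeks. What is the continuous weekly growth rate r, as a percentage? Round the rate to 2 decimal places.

9780000 = 3670000 · e^(r·26)
e^(26r) = 9780000/3670000 = 2.66485
r = ln(2.66485) / 26 = 0.98015 / 26

r ≈ 3.77% per week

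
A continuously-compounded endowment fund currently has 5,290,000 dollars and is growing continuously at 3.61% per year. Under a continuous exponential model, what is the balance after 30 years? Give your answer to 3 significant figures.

≈ 15,600,000 dollars

P(30) = 5290000 · e^(0.0361·30) = 5290000 · e^(1.083)
= 5290000 · 2.95353 ≈ 15624157.06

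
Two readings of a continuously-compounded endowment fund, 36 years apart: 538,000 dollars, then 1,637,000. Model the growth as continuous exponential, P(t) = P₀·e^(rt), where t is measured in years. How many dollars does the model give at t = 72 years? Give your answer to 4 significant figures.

≈ 4,981,000 dollars

r = ln(1637000/538000) / 36 ≈ 0.03091 per year
P(72) = 538000 · e^(0.03091·72) = 538000 · 9.25833 ≈ 4980983.27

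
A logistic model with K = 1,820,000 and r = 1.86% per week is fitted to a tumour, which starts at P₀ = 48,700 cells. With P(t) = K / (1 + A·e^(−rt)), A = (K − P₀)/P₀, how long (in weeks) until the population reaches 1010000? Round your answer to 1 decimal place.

t ≈ 205.1 weeks

A = (1820000 − 48700)/48700 = 36.37166
1010000 = 1820000/(1 + 36.37166·e^(−0.0186t)) → 1 + 36.37166·e^(−0.0186t) = 1.80198
e^(−0.0186t) = 0.02205 → t = ln(45.35232)/0.0186 = 3.81446/0.0186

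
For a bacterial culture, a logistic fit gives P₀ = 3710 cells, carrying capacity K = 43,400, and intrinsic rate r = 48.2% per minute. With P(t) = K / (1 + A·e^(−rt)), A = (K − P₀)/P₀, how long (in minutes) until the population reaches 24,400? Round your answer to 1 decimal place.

t ≈ 5.4 minutes

A = (43400 − 3710)/3710 = 10.69811
24400 = 43400/(1 + 10.69811·e^(−0.482t)) → 1 + 10.69811·e^(−0.482t) = 1.77869
e^(−0.482t) = 0.072787 → t = ln(13.73863)/0.482 = 2.62021/0.482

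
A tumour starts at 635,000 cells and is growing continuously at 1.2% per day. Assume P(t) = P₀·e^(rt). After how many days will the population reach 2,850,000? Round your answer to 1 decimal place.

2850000 = 635000 · e^(0.012·t)
t = ln(2850000/635000) / 0.012 = ln(4.48819) / 0.012 = 1.50145 / 0.012

t ≈ 125.1 days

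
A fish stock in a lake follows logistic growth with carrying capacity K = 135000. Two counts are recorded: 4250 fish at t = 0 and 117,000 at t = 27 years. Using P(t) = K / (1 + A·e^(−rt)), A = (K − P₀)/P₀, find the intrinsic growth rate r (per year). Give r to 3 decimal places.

r ≈ 0.196 per year

A = (135000 − 4250)/4250 = 30.76471
117000 = 135000/(1 + 30.76471·e^(−r·27)) → e^(−27r) = (1.15385 − 1)/30.76471 = 0.005001
r = −ln(0.005001)/27 = 5.29817/27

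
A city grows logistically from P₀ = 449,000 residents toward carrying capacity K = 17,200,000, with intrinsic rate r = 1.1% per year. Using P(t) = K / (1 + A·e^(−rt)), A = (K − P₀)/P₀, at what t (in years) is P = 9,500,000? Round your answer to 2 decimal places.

t ≈ 348.11 years

A = (17200000 − 449000)/449000 = 37.30735
9500000 = 17200000/(1 + 37.30735·e^(−0.011t)) → 1 + 37.30735·e^(−0.011t) = 1.81053
e^(−0.011t) = 0.021726 → t = ln(46.02855)/0.011 = 3.82926/0.011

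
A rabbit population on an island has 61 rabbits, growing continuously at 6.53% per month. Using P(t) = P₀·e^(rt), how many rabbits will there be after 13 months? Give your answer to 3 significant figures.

≈ 143 rabbits

P(13) = 61 · e^(0.0653·13) = 61 · e^(0.8489)
= 61 · 2.33707 ≈ 142.56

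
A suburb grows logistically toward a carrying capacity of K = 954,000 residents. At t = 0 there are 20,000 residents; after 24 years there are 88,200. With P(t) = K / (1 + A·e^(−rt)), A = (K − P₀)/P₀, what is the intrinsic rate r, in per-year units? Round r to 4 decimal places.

r ≈ 0.0650 per year

A = (954000 − 20000)/20000 = 46.7
88200 = 954000/(1 + 46.7·e^(−r·24)) → e^(−24r) = (10.81633 − 1)/46.7 = 0.2102
r = −ln(0.2102)/24 = 1.5597/24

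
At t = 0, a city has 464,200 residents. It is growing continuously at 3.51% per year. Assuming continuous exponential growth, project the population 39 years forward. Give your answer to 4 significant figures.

≈ 1,825,000 residents

P(39) = 464200 · e^(0.0351·39) = 464200 · e^(1.3689)
= 464200 · 3.93102 ≈ 1824781.43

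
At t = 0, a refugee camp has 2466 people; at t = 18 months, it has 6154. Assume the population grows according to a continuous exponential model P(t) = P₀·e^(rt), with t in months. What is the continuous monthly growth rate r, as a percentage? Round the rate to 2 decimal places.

6154 = 2466 · e^(r·18)
e^(18r) = 6154/2466 = 2.49554
r = ln(2.49554) / 18 = 0.9145 / 18

r ≈ 5.08% per month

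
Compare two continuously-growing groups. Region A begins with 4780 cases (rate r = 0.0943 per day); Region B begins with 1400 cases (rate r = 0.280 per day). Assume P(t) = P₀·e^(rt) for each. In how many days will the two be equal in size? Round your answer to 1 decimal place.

t ≈ 6.6 days

4780·e^(0.0943t) = 1400·e^(0.28t)
4780/1400 = e^((0.28 − 0.0943)t) → ln(3.41429) = 0.1857·t
t = 1.22797 / 0.1857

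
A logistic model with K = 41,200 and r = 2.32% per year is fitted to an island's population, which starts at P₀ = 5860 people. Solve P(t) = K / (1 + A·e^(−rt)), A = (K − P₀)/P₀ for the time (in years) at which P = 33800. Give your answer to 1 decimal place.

t ≈ 142.9 years

A = (41200 − 5860)/5860 = 6.03072
33800 = 41200/(1 + 6.03072·e^(−0.0232t)) → 1 + 6.03072·e^(−0.0232t) = 1.21893
e^(−0.0232t) = 0.036303 → t = ln(27.54571)/0.0232 = 3.31585/0.0232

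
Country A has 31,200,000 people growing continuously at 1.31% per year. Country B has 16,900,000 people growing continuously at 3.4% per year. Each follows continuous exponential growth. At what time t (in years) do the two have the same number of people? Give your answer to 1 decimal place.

t ≈ 29.3 years

31200000·e^(0.0131t) = 16900000·e^(0.034t)
31200000/16900000 = e^((0.034 − 0.0131)t) → ln(1.84615) = 0.0209·t
t = 0.6131 / 0.0209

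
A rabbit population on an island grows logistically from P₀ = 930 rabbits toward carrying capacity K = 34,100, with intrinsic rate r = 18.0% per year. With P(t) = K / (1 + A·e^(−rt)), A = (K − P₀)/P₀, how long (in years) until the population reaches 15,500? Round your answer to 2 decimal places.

t ≈ 18.84 years

A = (34100 − 930)/930 = 35.66667
15500 = 34100/(1 + 35.66667·e^(−0.18t)) → 1 + 35.66667·e^(−0.18t) = 2.2
e^(−0.18t) = 0.033645 → t = ln(29.72222)/0.18 = 3.39189/0.18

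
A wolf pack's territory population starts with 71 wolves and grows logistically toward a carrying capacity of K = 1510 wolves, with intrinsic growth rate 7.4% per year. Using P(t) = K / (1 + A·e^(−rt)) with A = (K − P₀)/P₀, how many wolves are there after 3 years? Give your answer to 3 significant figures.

A = (1510 − 71)/71 = 20.26761
P(3) = 1510 / (1 + 20.26761·e^(−0.074·3)) = 1510 / (1 + 20.26761·0.800915)
= 1510 / 17.23264 ≈ 87.62

≈ 87.6 wolves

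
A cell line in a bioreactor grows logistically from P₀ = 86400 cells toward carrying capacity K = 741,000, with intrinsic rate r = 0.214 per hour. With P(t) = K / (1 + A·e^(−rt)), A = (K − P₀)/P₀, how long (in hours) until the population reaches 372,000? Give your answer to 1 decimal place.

t ≈ 9.5 hours

A = (741000 − 86400)/86400 = 7.57639
372000 = 741000/(1 + 7.57639·e^(−0.214t)) → 1 + 7.57639·e^(−0.214t) = 1.99194
e^(−0.214t) = 0.130925 → t = ln(7.63799)/0.214 = 2.03313/0.214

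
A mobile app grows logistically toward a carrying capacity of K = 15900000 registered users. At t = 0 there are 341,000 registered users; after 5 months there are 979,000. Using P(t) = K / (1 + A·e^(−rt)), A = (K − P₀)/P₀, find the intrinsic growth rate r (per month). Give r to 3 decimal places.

A = (15900000 − 341000)/341000 = 45.62757
979000 = 15900000/(1 + 45.62757·e^(−r·5)) → e^(−5r) = (16.24106 − 1)/45.62757 = 0.334032
r = −ln(0.334032)/5 = 1.09652/5

r ≈ 0.219 per month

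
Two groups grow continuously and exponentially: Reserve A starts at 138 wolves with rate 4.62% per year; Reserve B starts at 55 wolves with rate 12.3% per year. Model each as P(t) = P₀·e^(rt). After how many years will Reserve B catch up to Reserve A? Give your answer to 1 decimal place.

t ≈ 12.0 years

138·e^(0.0462t) = 55·e^(0.123t)
138/55 = e^((0.123 − 0.0462)t) → ln(2.50909) = 0.0768·t
t = 0.91992 / 0.0768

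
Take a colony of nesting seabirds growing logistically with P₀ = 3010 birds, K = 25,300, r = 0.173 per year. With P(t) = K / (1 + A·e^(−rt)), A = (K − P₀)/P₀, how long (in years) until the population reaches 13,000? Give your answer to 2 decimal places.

t ≈ 11.89 years

A = (25300 − 3010)/3010 = 7.40532
13000 = 25300/(1 + 7.40532·e^(−0.173t)) → 1 + 7.40532·e^(−0.173t) = 1.94615
e^(−0.173t) = 0.127767 → t = ln(7.82676)/0.173 = 2.05755/0.173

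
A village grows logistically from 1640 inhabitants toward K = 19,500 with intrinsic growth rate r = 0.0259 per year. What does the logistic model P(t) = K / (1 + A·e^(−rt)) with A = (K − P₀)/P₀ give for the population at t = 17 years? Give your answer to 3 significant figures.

≈ 2,430 inhabitants

A = (19500 − 1640)/1640 = 10.89024
P(17) = 19500 / (1 + 10.89024·e^(−0.0259·17)) = 19500 / (1 + 10.89024·0.643843)
= 19500 / 8.01161 ≈ 2433.97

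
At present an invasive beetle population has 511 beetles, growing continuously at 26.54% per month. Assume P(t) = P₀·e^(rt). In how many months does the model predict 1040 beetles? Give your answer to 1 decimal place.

t ≈ 2.7 months

1040 = 511 · e^(0.2654·t)
t = ln(1040/511) / 0.2654 = ln(2.03523) / 0.2654 = 0.71061 / 0.2654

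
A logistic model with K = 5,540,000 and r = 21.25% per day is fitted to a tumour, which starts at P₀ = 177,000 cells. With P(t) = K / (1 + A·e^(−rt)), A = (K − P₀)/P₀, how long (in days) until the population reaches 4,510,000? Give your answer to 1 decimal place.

A = (5540000 − 177000)/177000 = 30.29944
4510000 = 5540000/(1 + 30.29944·e^(−0.2125t)) → 1 + 30.29944·e^(−0.2125t) = 1.22838
e^(−0.2125t) = 0.007537 → t = ln(132.67034)/0.2125 = 4.88787/0.2125

t ≈ 23.0 days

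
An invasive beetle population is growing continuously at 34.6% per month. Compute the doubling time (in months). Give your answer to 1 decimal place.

doubling time ≈ 2.0 months

doubling time = ln(2) / |r| = 0.69315 / 0.346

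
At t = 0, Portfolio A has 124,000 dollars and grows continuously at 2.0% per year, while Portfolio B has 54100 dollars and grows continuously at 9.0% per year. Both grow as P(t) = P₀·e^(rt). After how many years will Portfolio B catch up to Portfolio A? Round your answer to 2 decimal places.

t ≈ 11.85 years

124000·e^(0.02t) = 54100·e^(0.09t)
124000/54100 = e^((0.09 − 0.02)t) → ln(2.29205) = 0.07·t
t = 0.82945 / 0.07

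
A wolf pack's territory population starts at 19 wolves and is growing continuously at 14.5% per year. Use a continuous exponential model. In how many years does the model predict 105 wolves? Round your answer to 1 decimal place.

105 = 19 · e^(0.145·t)
t = ln(105/19) / 0.145 = ln(5.52632) / 0.145 = 1.70952 / 0.145

t ≈ 11.8 years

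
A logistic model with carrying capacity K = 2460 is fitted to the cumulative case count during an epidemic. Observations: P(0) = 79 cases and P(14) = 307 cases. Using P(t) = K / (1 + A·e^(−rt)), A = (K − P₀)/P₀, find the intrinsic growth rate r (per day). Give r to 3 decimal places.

A = (2460 − 79)/79 = 30.13924
307 = 2460/(1 + 30.13924·e^(−r·14)) → e^(−14r) = (8.01303 − 1)/30.13924 = 0.232688
r = −ln(0.232688)/14 = 1.45806/14

r ≈ 0.104 per day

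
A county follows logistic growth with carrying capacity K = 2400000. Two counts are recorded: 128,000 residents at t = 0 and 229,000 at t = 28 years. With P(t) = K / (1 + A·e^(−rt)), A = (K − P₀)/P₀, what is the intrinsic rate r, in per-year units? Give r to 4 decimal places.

r ≈ 0.0224 per year

A = (2400000 − 128000)/128000 = 17.75
229000 = 2400000/(1 + 17.75·e^(−r·28)) → e^(−28r) = (10.48035 − 1)/17.75 = 0.534104
r = −ln(0.534104)/28 = 0.62716/28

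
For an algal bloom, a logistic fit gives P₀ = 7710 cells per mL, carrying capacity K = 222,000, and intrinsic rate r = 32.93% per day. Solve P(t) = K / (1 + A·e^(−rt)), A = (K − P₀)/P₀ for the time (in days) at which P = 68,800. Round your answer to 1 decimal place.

t ≈ 7.7 days

A = (222000 − 7710)/7710 = 27.79377
68800 = 222000/(1 + 27.79377·e^(−0.3293t)) → 1 + 27.79377·e^(−0.3293t) = 3.22674
e^(−0.3293t) = 0.080117 → t = ln(12.4818)/0.3293 = 2.52427/0.3293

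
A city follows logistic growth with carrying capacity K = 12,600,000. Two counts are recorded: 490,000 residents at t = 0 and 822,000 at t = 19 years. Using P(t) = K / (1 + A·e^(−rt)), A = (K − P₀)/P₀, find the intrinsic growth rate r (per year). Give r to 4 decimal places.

r ≈ 0.0287 per year

A = (12600000 − 490000)/490000 = 24.71429
822000 = 12600000/(1 + 24.71429·e^(−r·19)) → e^(−19r) = (15.32847 − 1)/24.71429 = 0.579765
r = −ln(0.579765)/19 = 0.54513/19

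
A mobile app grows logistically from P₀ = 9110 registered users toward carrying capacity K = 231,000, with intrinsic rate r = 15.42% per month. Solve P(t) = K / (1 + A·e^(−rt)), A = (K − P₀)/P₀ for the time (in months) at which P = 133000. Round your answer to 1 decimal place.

A = (231000 − 9110)/9110 = 24.35675
133000 = 231000/(1 + 24.35675·e^(−0.1542t)) → 1 + 24.35675·e^(−0.1542t) = 1.73684
e^(−0.1542t) = 0.030252 → t = ln(33.05559)/0.1542 = 3.49819/0.1542

t ≈ 22.7 months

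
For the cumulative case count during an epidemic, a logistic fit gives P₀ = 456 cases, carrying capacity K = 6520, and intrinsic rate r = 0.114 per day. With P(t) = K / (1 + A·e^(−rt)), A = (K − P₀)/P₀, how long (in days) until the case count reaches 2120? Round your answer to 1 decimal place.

t ≈ 16.3 days

A = (6520 − 456)/456 = 13.29825
2120 = 6520/(1 + 13.29825·e^(−0.114t)) → 1 + 13.29825·e^(−0.114t) = 3.07547
e^(−0.114t) = 0.156071 → t = ln(6.40734)/0.114 = 1.85744/0.114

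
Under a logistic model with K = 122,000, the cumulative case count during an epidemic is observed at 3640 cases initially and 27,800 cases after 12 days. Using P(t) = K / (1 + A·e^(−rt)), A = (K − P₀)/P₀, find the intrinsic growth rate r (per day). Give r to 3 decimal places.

A = (122000 − 3640)/3640 = 32.51648
27800 = 122000/(1 + 32.51648·e^(−r·12)) → e^(−12r) = (4.38849 − 1)/32.51648 = 0.104208
r = −ln(0.104208)/12 = 2.26136/12

r ≈ 0.188 per day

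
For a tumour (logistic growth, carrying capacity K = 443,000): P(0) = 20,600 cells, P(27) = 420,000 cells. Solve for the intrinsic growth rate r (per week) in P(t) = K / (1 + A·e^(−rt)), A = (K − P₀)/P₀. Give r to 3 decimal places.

r ≈ 0.219 per week

A = (443000 − 20600)/20600 = 20.50485
420000 = 443000/(1 + 20.50485·e^(−r·27)) → e^(−27r) = (1.05476 − 1)/20.50485 = 0.002671
r = −ln(0.002671)/27 = 5.92542/27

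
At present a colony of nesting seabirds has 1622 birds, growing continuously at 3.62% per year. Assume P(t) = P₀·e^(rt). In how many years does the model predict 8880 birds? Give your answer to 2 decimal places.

t ≈ 46.97 years

8880 = 1622 · e^(0.0362·t)
t = ln(8880/1622) / 0.0362 = ln(5.47472) / 0.0362 = 1.70014 / 0.0362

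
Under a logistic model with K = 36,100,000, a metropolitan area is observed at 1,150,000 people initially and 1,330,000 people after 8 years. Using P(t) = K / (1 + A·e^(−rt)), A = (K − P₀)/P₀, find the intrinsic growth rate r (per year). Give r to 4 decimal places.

A = (36100000 − 1150000)/1150000 = 30.3913
1330000 = 36100000/(1 + 30.3913·e^(−r·8)) → e^(−8r) = (27.14286 − 1)/30.3913 = 0.860208
r = −ln(0.860208)/8 = 0.15058/8

r ≈ 0.0188 per year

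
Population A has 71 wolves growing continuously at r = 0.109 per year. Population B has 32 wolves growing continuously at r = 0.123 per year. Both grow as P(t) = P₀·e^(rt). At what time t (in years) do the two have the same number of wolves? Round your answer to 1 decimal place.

t ≈ 56.9 years

71·e^(0.109t) = 32·e^(0.123t)
71/32 = e^((0.123 − 0.109)t) → ln(2.21875) = 0.014·t
t = 0.79694 / 0.014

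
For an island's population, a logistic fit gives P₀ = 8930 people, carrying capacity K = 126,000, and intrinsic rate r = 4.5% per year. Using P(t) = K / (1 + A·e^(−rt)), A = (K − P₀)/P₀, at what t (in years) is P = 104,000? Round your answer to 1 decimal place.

A = (126000 − 8930)/8930 = 13.10974
104000 = 126000/(1 + 13.10974·e^(−0.045t)) → 1 + 13.10974·e^(−0.045t) = 1.21154
e^(−0.045t) = 0.016136 → t = ln(61.97333)/0.045 = 4.1267/0.045

t ≈ 91.7 years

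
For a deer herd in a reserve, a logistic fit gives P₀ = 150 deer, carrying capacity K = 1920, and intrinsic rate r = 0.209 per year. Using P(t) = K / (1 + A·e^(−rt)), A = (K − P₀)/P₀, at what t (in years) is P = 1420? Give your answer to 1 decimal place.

A = (1920 − 150)/150 = 11.8
1420 = 1920/(1 + 11.8·e^(−0.209t)) → 1 + 11.8·e^(−0.209t) = 1.35211
e^(−0.209t) = 0.02984 → t = ln(33.512)/0.209 = 3.5119/0.209

t ≈ 16.8 years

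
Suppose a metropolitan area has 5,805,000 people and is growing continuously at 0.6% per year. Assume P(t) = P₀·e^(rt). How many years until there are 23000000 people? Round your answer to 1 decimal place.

23000000 = 5805000 · e^(0.006·t)
t = ln(23000000/5805000) / 0.006 = ln(3.9621) / 0.006 = 1.37677 / 0.006

t ≈ 229.5 years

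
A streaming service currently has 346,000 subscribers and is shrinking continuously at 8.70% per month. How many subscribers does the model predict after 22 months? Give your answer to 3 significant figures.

P(22) = 346000 · e^(-0.087·22) = 346000 · e^(-1.914)
= 346000 · 0.14749 ≈ 51031.28

≈ 51,000 subscribers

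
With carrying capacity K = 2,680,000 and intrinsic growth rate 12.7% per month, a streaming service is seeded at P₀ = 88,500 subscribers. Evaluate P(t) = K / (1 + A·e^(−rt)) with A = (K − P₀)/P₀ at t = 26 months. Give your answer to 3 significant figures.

≈ 1,290,000 subscribers

A = (2680000 − 88500)/88500 = 29.28249
P(26) = 2680000 / (1 + 29.28249·e^(−0.127·26)) = 2680000 / (1 + 29.28249·0.036809)
= 2680000 / 2.07787 ≈ 1289780.51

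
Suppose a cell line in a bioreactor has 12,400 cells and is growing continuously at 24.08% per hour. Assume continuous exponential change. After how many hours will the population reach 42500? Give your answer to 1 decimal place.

42500 = 12400 · e^(0.2408·t)
t = ln(42500/12400) / 0.2408 = ln(3.42742) / 0.2408 = 1.23181 / 0.2408

t ≈ 5.1 hours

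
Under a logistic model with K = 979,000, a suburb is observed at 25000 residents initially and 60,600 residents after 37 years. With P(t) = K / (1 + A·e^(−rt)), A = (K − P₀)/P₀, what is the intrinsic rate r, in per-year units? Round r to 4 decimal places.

A = (979000 − 25000)/25000 = 38.16
60600 = 979000/(1 + 38.16·e^(−r·37)) → e^(−37r) = (16.15512 − 1)/38.16 = 0.397147
r = −ln(0.397147)/37 = 0.92345/37

r ≈ 0.0250 per year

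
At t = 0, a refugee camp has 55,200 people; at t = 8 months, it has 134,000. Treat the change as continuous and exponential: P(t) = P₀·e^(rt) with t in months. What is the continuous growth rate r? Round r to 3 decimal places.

r ≈ 0.111 per month

134000 = 55200 · e^(r·8)
e^(8r) = 134000/55200 = 2.42754
r = ln(2.42754) / 8 = 0.88688 / 8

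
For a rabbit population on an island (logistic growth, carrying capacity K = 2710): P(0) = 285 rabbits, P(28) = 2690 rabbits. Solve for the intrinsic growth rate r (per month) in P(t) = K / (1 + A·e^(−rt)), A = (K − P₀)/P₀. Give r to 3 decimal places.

r ≈ 0.252 per month

A = (2710 − 285)/285 = 8.50877
2690 = 2710/(1 + 8.50877·e^(−r·28)) → e^(−28r) = (1.00743 − 1)/8.50877 = 0.000874
r = −ln(0.000874)/28 = 7.04266/28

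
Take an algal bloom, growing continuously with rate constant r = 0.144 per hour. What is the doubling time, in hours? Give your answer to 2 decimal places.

doubling time = ln(2) / |r| = 0.69315 / 0.144

doubling time ≈ 4.81 hours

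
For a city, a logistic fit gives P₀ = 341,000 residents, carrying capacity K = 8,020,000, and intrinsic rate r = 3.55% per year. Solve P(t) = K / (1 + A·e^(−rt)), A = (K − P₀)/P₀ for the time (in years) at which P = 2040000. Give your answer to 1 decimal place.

t ≈ 57.4 years

A = (8020000 − 341000)/341000 = 22.51906
2040000 = 8020000/(1 + 22.51906·e^(−0.0355t)) → 1 + 22.51906·e^(−0.0355t) = 3.93137
e^(−0.0355t) = 0.130173 → t = ln(7.68209)/0.0355 = 2.03889/0.0355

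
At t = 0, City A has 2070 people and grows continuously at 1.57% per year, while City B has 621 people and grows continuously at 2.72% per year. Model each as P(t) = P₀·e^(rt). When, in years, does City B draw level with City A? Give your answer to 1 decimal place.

2070·e^(0.0157t) = 621·e^(0.0272t)
2070/621 = e^((0.0272 − 0.0157)t) → ln(3.33333) = 0.0115·t
t = 1.20397 / 0.0115

t ≈ 104.7 years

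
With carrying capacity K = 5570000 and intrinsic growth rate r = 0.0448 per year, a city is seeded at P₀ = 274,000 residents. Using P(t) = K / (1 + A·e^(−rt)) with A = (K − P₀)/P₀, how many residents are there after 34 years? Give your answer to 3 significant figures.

A = (5570000 − 274000)/274000 = 19.32847
P(34) = 5570000 / (1 + 19.32847·e^(−0.0448·34)) = 5570000 / (1 + 19.32847·0.218013)
= 5570000 / 5.21386 ≈ 1068306.49

≈ 1,070,000 residents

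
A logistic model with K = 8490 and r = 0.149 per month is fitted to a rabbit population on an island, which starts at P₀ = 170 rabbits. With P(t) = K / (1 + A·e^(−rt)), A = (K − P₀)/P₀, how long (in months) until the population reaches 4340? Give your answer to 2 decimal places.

A = (8490 − 170)/170 = 48.94118
4340 = 8490/(1 + 48.94118·e^(−0.149t)) → 1 + 48.94118·e^(−0.149t) = 1.95622
e^(−0.149t) = 0.019538 → t = ln(51.18186)/0.149 = 3.93539/0.149

t ≈ 26.41 months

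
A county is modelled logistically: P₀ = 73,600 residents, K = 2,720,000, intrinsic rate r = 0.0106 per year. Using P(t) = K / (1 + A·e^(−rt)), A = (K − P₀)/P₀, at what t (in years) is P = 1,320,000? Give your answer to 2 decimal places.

t ≈ 332.40 years

A = (2720000 − 73600)/73600 = 35.95652
1320000 = 2720000/(1 + 35.95652·e^(−0.0106t)) → 1 + 35.95652·e^(−0.0106t) = 2.06061
e^(−0.0106t) = 0.029497 → t = ln(33.90186)/0.0106 = 3.52347/0.0106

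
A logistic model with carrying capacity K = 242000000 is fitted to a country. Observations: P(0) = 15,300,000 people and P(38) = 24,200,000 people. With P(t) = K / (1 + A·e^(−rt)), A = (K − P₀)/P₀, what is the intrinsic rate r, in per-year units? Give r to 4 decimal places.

A = (242000000 − 15300000)/15300000 = 14.81699
24200000 = 242000000/(1 + 14.81699·e^(−r·38)) → e^(−38r) = (10 − 1)/14.81699 = 0.607411
r = −ln(0.607411)/38 = 0.49855/38

r ≈ 0.0131 per year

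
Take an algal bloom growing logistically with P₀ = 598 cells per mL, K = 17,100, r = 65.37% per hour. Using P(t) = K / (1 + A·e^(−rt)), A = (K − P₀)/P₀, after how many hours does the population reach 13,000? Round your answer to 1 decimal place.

A = (17100 − 598)/598 = 27.59532
13000 = 17100/(1 + 27.59532·e^(−0.6537t)) → 1 + 27.59532·e^(−0.6537t) = 1.31538
e^(−0.6537t) = 0.011429 → t = ln(87.49735)/0.6537 = 4.47161/0.6537

t ≈ 6.8 hours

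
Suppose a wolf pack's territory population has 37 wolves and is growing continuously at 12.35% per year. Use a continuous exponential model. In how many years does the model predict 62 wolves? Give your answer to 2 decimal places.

62 = 37 · e^(0.1235·t)
t = ln(62/37) / 0.1235 = ln(1.67568) / 0.1235 = 0.51622 / 0.1235

t ≈ 4.18 years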